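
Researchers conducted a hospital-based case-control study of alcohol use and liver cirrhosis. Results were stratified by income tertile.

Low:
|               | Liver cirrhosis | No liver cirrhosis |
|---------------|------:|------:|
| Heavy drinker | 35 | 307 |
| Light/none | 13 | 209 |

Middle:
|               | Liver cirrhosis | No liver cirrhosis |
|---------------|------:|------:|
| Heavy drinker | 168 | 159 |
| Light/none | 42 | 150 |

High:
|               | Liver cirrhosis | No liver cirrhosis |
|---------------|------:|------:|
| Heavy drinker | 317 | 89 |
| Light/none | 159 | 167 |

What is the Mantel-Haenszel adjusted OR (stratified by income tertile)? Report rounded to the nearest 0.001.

3.408

OR_MH = Σ(aᵢdᵢ/nᵢ) / Σ(bᵢcᵢ/nᵢ), where nᵢ is the stratum total.
Stratum 1 (Low): n = 564; a·d/n = 35·209/564 = 12.9699; b·c/n = 307·13/564 = 7.0762
Stratum 2 (Middle): n = 519; a·d/n = 168·150/519 = 48.5549; b·c/n = 159·42/519 = 12.8671
Stratum 3 (High): n = 732; a·d/n = 317·167/732 = 72.3210; b·c/n = 89·159/732 = 19.3320
OR_MH = (12.9699 + 48.5549 + 72.3210) / (7.0762 + 12.8671 + 19.3320) = 133.8458 / 39.2753 = 3.40789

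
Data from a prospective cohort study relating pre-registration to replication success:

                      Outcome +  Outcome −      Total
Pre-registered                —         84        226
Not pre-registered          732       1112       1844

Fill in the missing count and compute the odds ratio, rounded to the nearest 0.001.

The missing cell is in the exposed row: 226 − 84 = 142.
So a = 142, b = 84, c = 732, d = 1112.
OR = (a·d)/(b·c) = (142 × 1112) / (84 × 732) = 157904 / 61488 = 2.56805

2.568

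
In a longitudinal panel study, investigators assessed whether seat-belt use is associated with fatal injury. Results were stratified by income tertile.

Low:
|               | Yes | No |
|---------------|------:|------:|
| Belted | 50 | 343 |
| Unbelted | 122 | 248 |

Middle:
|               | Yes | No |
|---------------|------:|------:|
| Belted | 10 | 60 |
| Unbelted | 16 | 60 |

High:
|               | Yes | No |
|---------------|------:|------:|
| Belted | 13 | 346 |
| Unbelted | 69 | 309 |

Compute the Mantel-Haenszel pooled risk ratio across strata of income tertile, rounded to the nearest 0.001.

0.347

RR_MH = Σ(aᵢ·n₀ᵢ/nᵢ) / Σ(cᵢ·n₁ᵢ/nᵢ), with n₁ᵢ = aᵢ+bᵢ (exposed), n₀ᵢ = cᵢ+dᵢ (unexposed), nᵢ = n₁ᵢ+n₀ᵢ.
Stratum 1 (Low): n₁ = 393, n₀ = 370, n = 763; a·n₀/n = 50·370/763 = 24.2464; c·n₁/n = 122·393/763 = 62.8388
Stratum 2 (Middle): n₁ = 70, n₀ = 76, n = 146; a·n₀/n = 10·76/146 = 5.2055; c·n₁/n = 16·70/146 = 7.6712
Stratum 3 (High): n₁ = 359, n₀ = 378, n = 737; a·n₀/n = 13·378/737 = 6.6676; c·n₁/n = 69·359/737 = 33.6106
RR_MH = (24.2464 + 5.2055 + 6.6676) / (62.8388 + 7.6712 + 33.6106) = 36.1194 / 104.1206 = 0.34690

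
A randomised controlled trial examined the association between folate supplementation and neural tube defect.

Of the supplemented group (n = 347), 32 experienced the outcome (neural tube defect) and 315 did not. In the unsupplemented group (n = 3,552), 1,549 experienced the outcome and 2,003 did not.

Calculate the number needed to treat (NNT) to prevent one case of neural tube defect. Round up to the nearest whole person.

Risk in treated group = 32/347 = 0.09222; risk in control = 1549/3552 = 0.43609.
Absolute risk reduction = 0.43609 − 0.09222 = 0.34387
NNT = 1 / ARR = 1 / 0.34387 = 2.908 → round up → 3

3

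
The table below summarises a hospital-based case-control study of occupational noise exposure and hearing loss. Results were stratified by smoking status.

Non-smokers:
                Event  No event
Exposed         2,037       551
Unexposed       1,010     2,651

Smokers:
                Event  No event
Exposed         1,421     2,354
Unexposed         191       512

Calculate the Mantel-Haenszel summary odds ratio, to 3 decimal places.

OR_MH = Σ(aᵢdᵢ/nᵢ) / Σ(bᵢcᵢ/nᵢ), where nᵢ is the stratum total.
Stratum 1 (Non-smokers): n = 6249; a·d/n = 2037·2651/6249 = 864.1522; b·c/n = 551·1010/6249 = 89.0558
Stratum 2 (Smokers): n = 4478; a·d/n = 1421·512/4478 = 162.4725; b·c/n = 2354·191/4478 = 100.4051
OR_MH = (864.1522 + 162.4725) / (89.0558 + 100.4051) = 1026.6247 / 189.4609 = 5.41866

5.419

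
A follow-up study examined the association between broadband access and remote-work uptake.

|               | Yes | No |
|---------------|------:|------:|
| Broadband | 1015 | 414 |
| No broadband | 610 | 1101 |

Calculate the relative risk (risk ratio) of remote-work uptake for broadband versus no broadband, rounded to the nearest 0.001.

Cells: a = 1015, b = 414, c = 610, d = 1101.
Risk in exposed = 1015/1429 = 0.71029; risk in unexposed = 610/1711 = 0.35652.
RR = 0.71029 / 0.35652 = 1.99230
The risk among the exposed is 1.99 times that among the unexposed.

1.992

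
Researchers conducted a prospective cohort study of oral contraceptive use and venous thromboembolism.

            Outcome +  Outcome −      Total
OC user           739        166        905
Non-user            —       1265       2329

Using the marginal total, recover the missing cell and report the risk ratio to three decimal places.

1.787

The missing cell is in the unexposed row: 2329 − 1265 = 1064.
So a = 739, b = 166, c = 1064, d = 1265.
RR = [a/(a+b)] / [c/(c+d)] = (739/905) / (1064/2329) = 0.81657/0.45685 = 1.78741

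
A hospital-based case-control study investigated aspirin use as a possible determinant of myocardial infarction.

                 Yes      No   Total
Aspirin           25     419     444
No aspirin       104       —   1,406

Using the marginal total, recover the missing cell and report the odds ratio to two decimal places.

0.75

The missing cell is in the unexposed row: 1406 − 104 = 1302.
So a = 25, b = 419, c = 104, d = 1302.
OR = (a·d)/(b·c) = (25 × 1302) / (419 × 104) = 32550 / 43576 = 0.74697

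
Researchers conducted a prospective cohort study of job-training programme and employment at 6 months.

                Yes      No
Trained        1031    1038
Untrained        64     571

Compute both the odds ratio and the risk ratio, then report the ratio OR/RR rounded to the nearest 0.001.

1.792

Cells: a = 1031, b = 1038, c = 64, d = 571.
OR = (1031·571)/(1038·64) = 588701/66432 = 8.86171
Risk in exposed = 1031/2069 = 0.49831; risk in unexposed = 64/635 = 0.10079; RR = 4.94415
OR/RR = 8.86171 / 4.94415 = 1.79236
The outcome is not rare, so the OR lies further from 1 than the RR.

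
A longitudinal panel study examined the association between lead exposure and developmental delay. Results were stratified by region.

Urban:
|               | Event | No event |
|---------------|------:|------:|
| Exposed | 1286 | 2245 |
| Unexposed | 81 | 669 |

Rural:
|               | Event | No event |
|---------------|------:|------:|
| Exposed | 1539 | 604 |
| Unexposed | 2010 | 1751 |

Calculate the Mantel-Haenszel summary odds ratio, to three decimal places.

2.650

OR_MH = Σ(aᵢdᵢ/nᵢ) / Σ(bᵢcᵢ/nᵢ), where nᵢ is the stratum total.
Stratum 1 (Urban): n = 4281; a·d/n = 1286·669/4281 = 200.9657; b·c/n = 2245·81/4281 = 42.4772
Stratum 2 (Rural): n = 5904; a·d/n = 1539·1751/5904 = 456.4345; b·c/n = 604·2010/5904 = 205.6301
OR_MH = (200.9657 + 456.4345) / (42.4772 + 205.6301) = 657.4001 / 248.1073 = 2.64966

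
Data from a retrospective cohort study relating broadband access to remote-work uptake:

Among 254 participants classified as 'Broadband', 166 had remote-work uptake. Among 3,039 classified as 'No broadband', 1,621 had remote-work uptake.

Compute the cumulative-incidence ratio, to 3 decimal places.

1.225

From the description: a = 166, b = 88, c = 1621, d = 1418.
Risk in exposed = 166/254 = 0.65354; risk in unexposed = 1621/3039 = 0.53340.
RR = 0.65354 / 0.53340 = 1.22524
The risk among the exposed is 1.23 times that among the unexposed.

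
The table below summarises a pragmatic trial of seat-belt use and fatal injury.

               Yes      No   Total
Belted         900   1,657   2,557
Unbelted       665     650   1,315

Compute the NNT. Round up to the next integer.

7

Risk in treated group = 900/2557 = 0.35197; risk in control = 665/1315 = 0.50570.
Absolute risk reduction = 0.50570 − 0.35197 = 0.15373
NNT = 1 / ARR = 1 / 0.15373 = 6.505 → round up → 7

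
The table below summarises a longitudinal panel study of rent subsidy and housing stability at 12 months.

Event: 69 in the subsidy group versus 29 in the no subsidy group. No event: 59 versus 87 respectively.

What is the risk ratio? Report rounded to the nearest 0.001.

From the description: a = 69, b = 59, c = 29, d = 87.
Risk in exposed = 69/128 = 0.53906; risk in unexposed = 29/116 = 0.25000.
RR = 0.53906 / 0.25000 = 2.15625
The risk among the exposed is 2.16 times that among the unexposed.

2.156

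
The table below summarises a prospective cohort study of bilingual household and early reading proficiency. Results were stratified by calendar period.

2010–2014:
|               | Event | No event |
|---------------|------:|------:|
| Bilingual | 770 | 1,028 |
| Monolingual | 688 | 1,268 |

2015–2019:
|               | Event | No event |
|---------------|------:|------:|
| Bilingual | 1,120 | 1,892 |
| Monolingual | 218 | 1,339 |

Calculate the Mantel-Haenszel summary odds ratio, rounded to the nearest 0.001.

OR_MH = Σ(aᵢdᵢ/nᵢ) / Σ(bᵢcᵢ/nᵢ), where nᵢ is the stratum total.
Stratum 1 (2010–2014): n = 3754; a·d/n = 770·1268/3754 = 260.0852; b·c/n = 1028·688/3754 = 188.4028
Stratum 2 (2015–2019): n = 4569; a·d/n = 1120·1339/4569 = 328.2294; b·c/n = 1892·218/4569 = 90.2727
OR_MH = (260.0852 + 328.2294) / (188.4028 + 90.2727) = 588.3146 / 278.6755 = 2.11111

2.111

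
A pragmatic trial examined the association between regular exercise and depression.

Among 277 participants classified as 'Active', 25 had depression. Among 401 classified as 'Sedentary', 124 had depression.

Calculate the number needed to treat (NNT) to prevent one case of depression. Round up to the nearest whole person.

Risk in treated group = 25/277 = 0.09025; risk in control = 124/401 = 0.30923.
Absolute risk reduction = 0.30923 − 0.09025 = 0.21897
NNT = 1 / ARR = 1 / 0.21897 = 4.567 → round up → 5

5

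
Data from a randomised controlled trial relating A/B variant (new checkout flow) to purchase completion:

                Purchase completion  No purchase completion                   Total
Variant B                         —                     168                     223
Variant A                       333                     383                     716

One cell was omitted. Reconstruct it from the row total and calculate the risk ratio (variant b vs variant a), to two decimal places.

The missing cell is in the exposed row: 223 − 168 = 55.
So a = 55, b = 168, c = 333, d = 383.
RR = [a/(a+b)] / [c/(c+d)] = (55/223) / (333/716) = 0.24664/0.46508 = 0.53031

0.53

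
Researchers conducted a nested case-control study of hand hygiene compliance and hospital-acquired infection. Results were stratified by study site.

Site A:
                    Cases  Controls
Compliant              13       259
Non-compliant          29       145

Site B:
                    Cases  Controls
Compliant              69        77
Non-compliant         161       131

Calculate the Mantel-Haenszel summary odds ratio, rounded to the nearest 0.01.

0.55

OR_MH = Σ(aᵢdᵢ/nᵢ) / Σ(bᵢcᵢ/nᵢ), where nᵢ is the stratum total.
Stratum 1 (Site A): n = 446; a·d/n = 13·145/446 = 4.2265; b·c/n = 259·29/446 = 16.8408
Stratum 2 (Site B): n = 438; a·d/n = 69·131/438 = 20.6370; b·c/n = 77·161/438 = 28.3037
OR_MH = (4.2265 + 20.6370) / (16.8408 + 28.3037) = 24.8634 / 45.1445 = 0.55075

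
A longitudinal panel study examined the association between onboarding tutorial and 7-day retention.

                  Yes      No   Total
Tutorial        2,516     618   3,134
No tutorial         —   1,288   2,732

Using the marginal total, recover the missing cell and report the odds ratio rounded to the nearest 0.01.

The missing cell is in the unexposed row: 2732 − 1288 = 1444.
So a = 2516, b = 618, c = 1444, d = 1288.
OR = (a·d)/(b·c) = (2516 × 1288) / (618 × 1444) = 3240608 / 892392 = 3.63137

3.63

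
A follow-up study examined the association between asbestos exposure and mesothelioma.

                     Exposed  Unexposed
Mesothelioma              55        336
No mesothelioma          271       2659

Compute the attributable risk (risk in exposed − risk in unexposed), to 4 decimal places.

0.0565

Reading the table with exposure as columns: a = 55 (Exposed, case), b = 271 (Exposed, non-case), c = 336 (Unexposed, case), d = 2659.
Risk in exposed = 55/326 = 0.168712; risk in unexposed = 336/2995 = 0.112187.
Risk difference = 0.168712 − 0.112187 = 0.056525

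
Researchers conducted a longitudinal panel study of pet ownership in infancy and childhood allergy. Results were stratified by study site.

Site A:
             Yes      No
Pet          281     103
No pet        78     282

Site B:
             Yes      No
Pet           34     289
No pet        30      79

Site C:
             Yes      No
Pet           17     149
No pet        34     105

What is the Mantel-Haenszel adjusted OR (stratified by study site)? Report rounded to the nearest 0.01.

2.50

OR_MH = Σ(aᵢdᵢ/nᵢ) / Σ(bᵢcᵢ/nᵢ), where nᵢ is the stratum total.
Stratum 1 (Site A): n = 744; a·d/n = 281·282/744 = 106.5081; b·c/n = 103·78/744 = 10.7984
Stratum 2 (Site B): n = 432; a·d/n = 34·79/432 = 6.2176; b·c/n = 289·30/432 = 20.0694
Stratum 3 (Site C): n = 305; a·d/n = 17·105/305 = 5.8525; b·c/n = 149·34/305 = 16.6098
OR_MH = (106.5081 + 6.2176 + 5.8525) / (10.7984 + 20.0694 + 16.6098) = 118.5781 / 47.4777 = 2.49756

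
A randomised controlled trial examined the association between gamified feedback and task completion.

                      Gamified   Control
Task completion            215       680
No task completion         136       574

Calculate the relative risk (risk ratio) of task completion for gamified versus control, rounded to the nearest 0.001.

Reading the table with exposure as columns: a = 215 (Gamified, case), b = 136 (Gamified, non-case), c = 680 (Control, case), d = 574.
Risk in exposed = 215/351 = 0.61254; risk in unexposed = 680/1254 = 0.54226.
RR = 0.61254 / 0.54226 = 1.12959
The risk among the exposed is 1.13 times that among the unexposed.

1.130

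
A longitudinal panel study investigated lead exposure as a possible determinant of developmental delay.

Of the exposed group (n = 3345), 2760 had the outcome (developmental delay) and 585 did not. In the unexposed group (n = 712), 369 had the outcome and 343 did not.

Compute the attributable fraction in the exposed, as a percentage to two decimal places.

From the description: a = 2760, b = 585, c = 369, d = 343.
Risk in exposed = 2760/3345 = 0.82511; risk in unexposed = 369/712 = 0.51826.
RR = 0.82511/0.51826 = 1.59209
AR% = (RR − 1)/RR × 100 = (1.59209 − 1)/1.59209 × 100 = 37.1893%

37.19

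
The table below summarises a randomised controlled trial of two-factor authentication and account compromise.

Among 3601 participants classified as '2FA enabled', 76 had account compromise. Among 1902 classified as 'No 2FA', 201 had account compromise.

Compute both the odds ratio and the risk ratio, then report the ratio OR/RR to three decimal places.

0.914

From the description: a = 76, b = 3525, c = 201, d = 1701.
OR = (76·1701)/(3525·201) = 129276/708525 = 0.18246
Risk in exposed = 76/3601 = 0.02111; risk in unexposed = 201/1902 = 0.10568; RR = 0.19971
OR/RR = 0.18246 / 0.19971 = 0.91360
The outcome is not rare, so the OR lies further from 1 than the RR.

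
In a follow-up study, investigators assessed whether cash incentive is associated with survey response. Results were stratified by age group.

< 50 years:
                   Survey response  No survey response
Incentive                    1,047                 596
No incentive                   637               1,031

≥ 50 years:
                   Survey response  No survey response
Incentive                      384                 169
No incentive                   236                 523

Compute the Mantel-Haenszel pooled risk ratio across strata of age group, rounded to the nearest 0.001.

RR_MH = Σ(aᵢ·n₀ᵢ/nᵢ) / Σ(cᵢ·n₁ᵢ/nᵢ), with n₁ᵢ = aᵢ+bᵢ (exposed), n₀ᵢ = cᵢ+dᵢ (unexposed), nᵢ = n₁ᵢ+n₀ᵢ.
Stratum 1 (< 50 years): n₁ = 1643, n₀ = 1668, n = 3311; a·n₀/n = 1047·1668/3311 = 527.4527; c·n₁/n = 637·1643/3311 = 316.0951
Stratum 2 (≥ 50 years): n₁ = 553, n₀ = 759, n = 1312; a·n₀/n = 384·759/1312 = 222.1463; c·n₁/n = 236·553/1312 = 99.4726
RR_MH = (527.4527 + 222.1463) / (316.0951 + 99.4726) = 749.5991 / 415.5677 = 1.80380

1.804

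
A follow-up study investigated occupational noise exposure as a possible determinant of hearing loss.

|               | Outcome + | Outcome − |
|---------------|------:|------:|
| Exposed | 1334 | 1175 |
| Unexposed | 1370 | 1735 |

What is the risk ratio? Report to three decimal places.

Cells: a = 1334, b = 1175, c = 1370, d = 1735.
Risk in exposed = 1334/2509 = 0.53169; risk in unexposed = 1370/3105 = 0.44122.
RR = 0.53169 / 0.44122 = 1.20503
The risk among the exposed is 1.21 times that among the unexposed.

1.205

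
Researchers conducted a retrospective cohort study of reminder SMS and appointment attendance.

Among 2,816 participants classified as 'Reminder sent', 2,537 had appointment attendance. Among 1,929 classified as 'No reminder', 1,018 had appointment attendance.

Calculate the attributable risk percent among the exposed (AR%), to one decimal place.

41.4

From the description: a = 2537, b = 279, c = 1018, d = 911.
Risk in exposed = 2537/2816 = 0.90092; risk in unexposed = 1018/1929 = 0.52773.
RR = 0.90092/0.52773 = 1.70715
AR% = (RR − 1)/RR × 100 = (1.70715 − 1)/1.70715 × 100 = 41.4229%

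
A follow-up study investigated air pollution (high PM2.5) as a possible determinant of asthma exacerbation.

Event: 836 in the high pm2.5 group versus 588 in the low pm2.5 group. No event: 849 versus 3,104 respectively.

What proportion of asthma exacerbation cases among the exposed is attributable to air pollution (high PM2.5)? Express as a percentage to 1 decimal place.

67.9

From the description: a = 836, b = 849, c = 588, d = 3104.
Risk in exposed = 836/1685 = 0.49614; risk in unexposed = 588/3692 = 0.15926.
RR = 0.49614/0.15926 = 3.11523
AR% = (RR − 1)/RR × 100 = (3.11523 − 1)/3.11523 × 100 = 67.8997%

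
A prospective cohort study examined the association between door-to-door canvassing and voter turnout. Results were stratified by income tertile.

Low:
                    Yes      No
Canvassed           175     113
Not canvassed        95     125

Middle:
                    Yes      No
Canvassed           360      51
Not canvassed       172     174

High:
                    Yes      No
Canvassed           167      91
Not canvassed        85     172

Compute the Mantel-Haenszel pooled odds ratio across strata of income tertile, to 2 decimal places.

3.80

OR_MH = Σ(aᵢdᵢ/nᵢ) / Σ(bᵢcᵢ/nᵢ), where nᵢ is the stratum total.
Stratum 1 (Low): n = 508; a·d/n = 175·125/508 = 43.0610; b·c/n = 113·95/508 = 21.1319
Stratum 2 (Middle): n = 757; a·d/n = 360·174/757 = 82.7477; b·c/n = 51·172/757 = 11.5878
Stratum 3 (High): n = 515; a·d/n = 167·172/515 = 55.7748; b·c/n = 91·85/515 = 15.0194
OR_MH = (43.0610 + 82.7477 + 55.7748) / (21.1319 + 11.5878 + 15.0194) = 181.5835 / 47.7392 = 3.80366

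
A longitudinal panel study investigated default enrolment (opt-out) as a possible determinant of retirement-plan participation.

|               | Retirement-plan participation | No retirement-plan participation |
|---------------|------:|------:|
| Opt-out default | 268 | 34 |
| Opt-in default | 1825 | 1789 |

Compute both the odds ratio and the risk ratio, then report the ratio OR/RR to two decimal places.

Cells: a = 268, b = 34, c = 1825, d = 1789.
OR = (268·1789)/(34·1825) = 479452/62050 = 7.72687
Risk in exposed = 268/302 = 0.88742; risk in unexposed = 1825/3614 = 0.50498; RR = 1.75733
OR/RR = 7.72687 / 1.75733 = 4.39694
The outcome is not rare, so the OR lies further from 1 than the RR.

4.40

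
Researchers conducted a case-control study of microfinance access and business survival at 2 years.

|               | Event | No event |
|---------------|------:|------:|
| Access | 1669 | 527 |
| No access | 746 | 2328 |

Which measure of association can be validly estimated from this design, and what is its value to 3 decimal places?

9.883

Cells: a = 1669, b = 527, c = 746, d = 2328.
This is a case-control study: participants were sampled on outcome status, so risks in the source population cannot be estimated directly — relative risk is not valid here. The odds ratio is the appropriate measure.
OR = (a·d)/(b·c) = (1669 × 2328) / (527 × 746) = 3885432 / 393142 = 9.88302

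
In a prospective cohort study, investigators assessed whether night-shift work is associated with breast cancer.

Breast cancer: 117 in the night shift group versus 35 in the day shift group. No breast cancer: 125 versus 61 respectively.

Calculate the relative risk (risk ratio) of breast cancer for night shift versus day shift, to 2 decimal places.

From the description: a = 117, b = 125, c = 35, d = 61.
Risk in exposed = 117/242 = 0.48347; risk in unexposed = 35/96 = 0.36458.
RR = 0.48347 / 0.36458 = 1.32609
The risk among the exposed is 1.33 times that among the unexposed.

1.33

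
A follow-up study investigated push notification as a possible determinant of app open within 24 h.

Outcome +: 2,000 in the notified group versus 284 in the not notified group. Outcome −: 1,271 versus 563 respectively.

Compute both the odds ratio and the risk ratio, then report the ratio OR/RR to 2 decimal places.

1.71

From the description: a = 2000, b = 1271, c = 284, d = 563.
OR = (2000·563)/(1271·284) = 1126000/360964 = 3.11942
Risk in exposed = 2000/3271 = 0.61143; risk in unexposed = 284/847 = 0.33530; RR = 1.82354
OR/RR = 3.11942 / 1.82354 = 1.71065
The outcome is not rare, so the OR lies further from 1 than the RR.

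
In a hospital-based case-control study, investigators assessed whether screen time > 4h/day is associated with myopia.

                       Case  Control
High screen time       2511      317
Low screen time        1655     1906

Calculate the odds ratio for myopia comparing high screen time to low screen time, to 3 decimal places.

9.122

Cells: a = 2511, b = 317, c = 1655, d = 1906.
OR = (a·d)/(b·c) = (2511 × 1906) / (317 × 1655) = 4785966 / 524635 = 9.12247
The odds of myopia are about 9.12 times as high in the high screen time group.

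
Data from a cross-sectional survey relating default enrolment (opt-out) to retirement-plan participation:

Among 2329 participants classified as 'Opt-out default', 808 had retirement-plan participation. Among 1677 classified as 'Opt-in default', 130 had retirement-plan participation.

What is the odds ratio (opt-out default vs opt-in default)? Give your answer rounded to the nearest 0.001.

From the description: a = 808, b = 1521, c = 130, d = 1547.
OR = (a·d)/(b·c) = (808 × 1547) / (1521 × 130) = 1249976 / 197730 = 6.32163
The odds of retirement-plan participation are about 6.32 times as high in the opt-out default group.

6.322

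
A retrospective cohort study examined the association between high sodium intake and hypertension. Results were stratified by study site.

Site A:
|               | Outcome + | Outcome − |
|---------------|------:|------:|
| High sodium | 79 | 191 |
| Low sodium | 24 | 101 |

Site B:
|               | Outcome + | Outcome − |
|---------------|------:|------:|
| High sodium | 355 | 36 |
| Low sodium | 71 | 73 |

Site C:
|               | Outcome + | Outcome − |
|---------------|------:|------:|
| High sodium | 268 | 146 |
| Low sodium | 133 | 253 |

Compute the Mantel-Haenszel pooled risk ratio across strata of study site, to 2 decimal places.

1.82

RR_MH = Σ(aᵢ·n₀ᵢ/nᵢ) / Σ(cᵢ·n₁ᵢ/nᵢ), with n₁ᵢ = aᵢ+bᵢ (exposed), n₀ᵢ = cᵢ+dᵢ (unexposed), nᵢ = n₁ᵢ+n₀ᵢ.
Stratum 1 (Site A): n₁ = 270, n₀ = 125, n = 395; a·n₀/n = 79·125/395 = 25.0000; c·n₁/n = 24·270/395 = 16.4051
Stratum 2 (Site B): n₁ = 391, n₀ = 144, n = 535; a·n₀/n = 355·144/535 = 95.5514; c·n₁/n = 71·391/535 = 51.8897
Stratum 3 (Site C): n₁ = 414, n₀ = 386, n = 800; a·n₀/n = 268·386/800 = 129.3100; c·n₁/n = 133·414/800 = 68.8275
RR_MH = (25.0000 + 95.5514 + 129.3100) / (16.4051 + 51.8897 + 68.8275) = 249.8614 / 137.1223 = 1.82218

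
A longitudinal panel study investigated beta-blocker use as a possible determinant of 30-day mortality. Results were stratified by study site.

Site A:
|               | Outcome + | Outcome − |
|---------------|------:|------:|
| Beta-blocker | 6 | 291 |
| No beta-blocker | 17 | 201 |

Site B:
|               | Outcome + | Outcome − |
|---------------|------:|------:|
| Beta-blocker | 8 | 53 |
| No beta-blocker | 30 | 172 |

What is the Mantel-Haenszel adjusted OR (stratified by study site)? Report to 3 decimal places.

OR_MH = Σ(aᵢdᵢ/nᵢ) / Σ(bᵢcᵢ/nᵢ), where nᵢ is the stratum total.
Stratum 1 (Site A): n = 515; a·d/n = 6·201/515 = 2.3417; b·c/n = 291·17/515 = 9.6058
Stratum 2 (Site B): n = 263; a·d/n = 8·172/263 = 5.2319; b·c/n = 53·30/263 = 6.0456
OR_MH = (2.3417 + 5.2319) / (9.6058 + 6.0456) = 7.5737 / 15.6515 = 0.48390

0.484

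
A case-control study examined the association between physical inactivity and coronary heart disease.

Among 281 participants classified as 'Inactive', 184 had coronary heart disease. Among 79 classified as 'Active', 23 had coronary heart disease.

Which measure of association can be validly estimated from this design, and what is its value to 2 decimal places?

From the description: a = 184, b = 97, c = 23, d = 56.
This is a case-control study: participants were sampled on outcome status, so risks in the source population cannot be estimated directly — relative risk is not valid here. The odds ratio is the appropriate measure.
OR = (a·d)/(b·c) = (184 × 56) / (97 × 23) = 10304 / 2231 = 4.61856

4.62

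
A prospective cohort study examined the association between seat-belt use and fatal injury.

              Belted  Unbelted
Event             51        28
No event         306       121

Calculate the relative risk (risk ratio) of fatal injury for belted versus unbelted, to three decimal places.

Reading the table with exposure as columns: a = 51 (Belted, case), b = 306 (Belted, non-case), c = 28 (Unbelted, case), d = 121.
Risk in exposed = 51/357 = 0.14286; risk in unexposed = 28/149 = 0.18792.
RR = 0.14286 / 0.18792 = 0.76020
The risk is 24% lower among the exposed than among the unexposed.

0.760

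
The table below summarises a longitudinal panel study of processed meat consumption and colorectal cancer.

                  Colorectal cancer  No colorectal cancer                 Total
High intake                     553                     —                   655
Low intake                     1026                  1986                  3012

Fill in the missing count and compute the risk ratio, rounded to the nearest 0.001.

The missing cell is in the exposed row: 655 − 553 = 102.
So a = 553, b = 102, c = 1026, d = 1986.
RR = [a/(a+b)] / [c/(c+d)] = (553/655) / (1026/3012) = 0.84427/0.34064 = 2.47851

2.479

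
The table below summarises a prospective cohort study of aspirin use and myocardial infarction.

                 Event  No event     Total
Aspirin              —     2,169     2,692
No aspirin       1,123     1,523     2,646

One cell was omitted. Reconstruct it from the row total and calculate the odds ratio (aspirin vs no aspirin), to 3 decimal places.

The missing cell is in the exposed row: 2692 − 2169 = 523.
So a = 523, b = 2169, c = 1123, d = 1523.
OR = (a·d)/(b·c) = (523 × 1523) / (2169 × 1123) = 796529 / 2435787 = 0.32701

0.327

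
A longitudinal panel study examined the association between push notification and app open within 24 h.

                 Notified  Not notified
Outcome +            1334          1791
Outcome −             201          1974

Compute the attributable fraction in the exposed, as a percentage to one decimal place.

45.3

Reading the table with exposure as columns: a = 1334 (Notified, case), b = 201 (Notified, non-case), c = 1791 (Not notified, case), d = 1974.
Risk in exposed = 1334/1535 = 0.86906; risk in unexposed = 1791/3765 = 0.47570.
RR = 0.86906/0.47570 = 1.82691
AR% = (RR − 1)/RR × 100 = (1.82691 − 1)/1.82691 × 100 = 45.2627%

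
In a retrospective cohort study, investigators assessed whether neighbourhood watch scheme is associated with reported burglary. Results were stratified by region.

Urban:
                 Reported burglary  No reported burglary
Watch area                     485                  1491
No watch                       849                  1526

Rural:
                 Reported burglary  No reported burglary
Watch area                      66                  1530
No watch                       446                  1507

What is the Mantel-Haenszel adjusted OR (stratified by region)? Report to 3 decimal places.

0.410

OR_MH = Σ(aᵢdᵢ/nᵢ) / Σ(bᵢcᵢ/nᵢ), where nᵢ is the stratum total.
Stratum 1 (Urban): n = 4351; a·d/n = 485·1526/4351 = 170.1011; b·c/n = 1491·849/4351 = 290.9352
Stratum 2 (Rural): n = 3549; a·d/n = 66·1507/3549 = 28.0254; b·c/n = 1530·446/3549 = 192.2739
OR_MH = (170.1011 + 28.0254) / (290.9352 + 192.2739) = 198.1265 / 483.2091 = 0.41002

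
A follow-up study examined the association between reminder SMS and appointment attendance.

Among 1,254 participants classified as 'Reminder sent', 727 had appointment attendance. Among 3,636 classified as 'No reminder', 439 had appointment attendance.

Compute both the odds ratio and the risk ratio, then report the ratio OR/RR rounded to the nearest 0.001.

2.092

From the description: a = 727, b = 527, c = 439, d = 3197.
OR = (727·3197)/(527·439) = 2324219/231353 = 10.04620
Risk in exposed = 727/1254 = 0.57974; risk in unexposed = 439/3636 = 0.12074; RR = 4.80171
OR/RR = 10.04620 / 4.80171 = 2.09221
The outcome is not rare, so the OR lies further from 1 than the RR.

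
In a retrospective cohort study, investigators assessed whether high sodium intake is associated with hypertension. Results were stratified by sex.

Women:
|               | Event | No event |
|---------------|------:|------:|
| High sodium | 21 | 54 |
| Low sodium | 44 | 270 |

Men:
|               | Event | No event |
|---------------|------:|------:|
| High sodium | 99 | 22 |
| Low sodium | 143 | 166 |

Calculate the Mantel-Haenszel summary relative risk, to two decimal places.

1.81

RR_MH = Σ(aᵢ·n₀ᵢ/nᵢ) / Σ(cᵢ·n₁ᵢ/nᵢ), with n₁ᵢ = aᵢ+bᵢ (exposed), n₀ᵢ = cᵢ+dᵢ (unexposed), nᵢ = n₁ᵢ+n₀ᵢ.
Stratum 1 (Women): n₁ = 75, n₀ = 314, n = 389; a·n₀/n = 21·314/389 = 16.9512; c·n₁/n = 44·75/389 = 8.4833
Stratum 2 (Men): n₁ = 121, n₀ = 309, n = 430; a·n₀/n = 99·309/430 = 71.1419; c·n₁/n = 143·121/430 = 40.2395
RR_MH = (16.9512 + 71.1419) / (8.4833 + 40.2395) = 88.0930 / 48.7228 = 1.80804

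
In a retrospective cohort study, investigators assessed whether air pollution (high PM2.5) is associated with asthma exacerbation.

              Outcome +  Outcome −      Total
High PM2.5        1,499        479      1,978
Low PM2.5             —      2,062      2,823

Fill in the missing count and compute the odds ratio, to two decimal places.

8.48

The missing cell is in the unexposed row: 2823 − 2062 = 761.
So a = 1499, b = 479, c = 761, d = 2062.
OR = (a·d)/(b·c) = (1499 × 2062) / (479 × 761) = 3090938 / 364519 = 8.47950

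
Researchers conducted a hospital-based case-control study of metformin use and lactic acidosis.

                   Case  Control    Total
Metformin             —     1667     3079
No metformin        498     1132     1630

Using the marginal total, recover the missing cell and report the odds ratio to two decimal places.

The missing cell is in the exposed row: 3079 − 1667 = 1412.
So a = 1412, b = 1667, c = 498, d = 1132.
OR = (a·d)/(b·c) = (1412 × 1132) / (1667 × 498) = 1598384 / 830166 = 1.92538

1.93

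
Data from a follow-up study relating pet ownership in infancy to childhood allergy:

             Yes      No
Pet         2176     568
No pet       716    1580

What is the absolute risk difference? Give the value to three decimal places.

0.481

Cells: a = 2176, b = 568, c = 716, d = 1580.
Risk in exposed = 2176/2744 = 0.793003; risk in unexposed = 716/2296 = 0.311847.
Risk difference = 0.793003 − 0.311847 = 0.481156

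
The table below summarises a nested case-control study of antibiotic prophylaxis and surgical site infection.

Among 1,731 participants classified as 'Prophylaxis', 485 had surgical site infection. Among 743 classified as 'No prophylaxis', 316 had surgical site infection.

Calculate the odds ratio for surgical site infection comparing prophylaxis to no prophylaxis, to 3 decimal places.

0.526

From the description: a = 485, b = 1246, c = 316, d = 427.
OR = (a·d)/(b·c) = (485 × 427) / (1246 × 316) = 207095 / 393736 = 0.52597
Exposure is associated with lower odds of surgical site infection (OR = 0.53 < 1).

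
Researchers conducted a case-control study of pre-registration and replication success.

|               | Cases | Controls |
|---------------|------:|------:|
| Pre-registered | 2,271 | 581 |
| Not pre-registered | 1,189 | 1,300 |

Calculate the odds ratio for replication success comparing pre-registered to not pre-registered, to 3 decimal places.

4.274

Cells: a = 2271, b = 581, c = 1189, d = 1300.
OR = (a·d)/(b·c) = (2271 × 1300) / (581 × 1189) = 2952300 / 690809 = 4.27368
The odds of replication success are about 4.27 times as high in the pre-registered group.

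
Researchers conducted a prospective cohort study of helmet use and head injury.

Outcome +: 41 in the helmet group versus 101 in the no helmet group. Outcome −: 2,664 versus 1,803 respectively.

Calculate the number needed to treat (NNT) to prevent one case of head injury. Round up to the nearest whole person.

27

Risk in treated group = 41/2705 = 0.01516; risk in control = 101/1904 = 0.05305.
Absolute risk reduction = 0.05305 − 0.01516 = 0.03789
NNT = 1 / ARR = 1 / 0.03789 = 26.393 → round up → 27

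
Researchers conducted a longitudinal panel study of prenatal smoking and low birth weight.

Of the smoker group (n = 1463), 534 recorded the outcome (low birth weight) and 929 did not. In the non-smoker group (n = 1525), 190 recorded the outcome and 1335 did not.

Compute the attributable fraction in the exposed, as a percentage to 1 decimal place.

From the description: a = 534, b = 929, c = 190, d = 1335.
Risk in exposed = 534/1463 = 0.36500; risk in unexposed = 190/1525 = 0.12459.
RR = 0.36500/0.12459 = 2.92963
AR% = (RR − 1)/RR × 100 = (2.92963 − 1)/2.92963 × 100 = 65.8660%

65.9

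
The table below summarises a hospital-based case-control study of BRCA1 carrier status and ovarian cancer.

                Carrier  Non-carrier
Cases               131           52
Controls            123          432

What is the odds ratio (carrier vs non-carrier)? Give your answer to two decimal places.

Reading the table with exposure as columns: a = 131 (Carrier, case), b = 123 (Carrier, non-case), c = 52 (Non-carrier, case), d = 432.
OR = (a·d)/(b·c) = (131 × 432) / (123 × 52) = 56592 / 6396 = 8.84803
The odds of ovarian cancer are about 8.85 times as high in the carrier group.

8.85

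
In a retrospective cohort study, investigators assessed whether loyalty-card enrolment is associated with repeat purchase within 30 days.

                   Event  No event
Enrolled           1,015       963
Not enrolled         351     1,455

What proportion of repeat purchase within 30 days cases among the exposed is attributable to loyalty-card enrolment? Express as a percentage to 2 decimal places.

Cells: a = 1015, b = 963, c = 351, d = 1455.
Risk in exposed = 1015/1978 = 0.51314; risk in unexposed = 351/1806 = 0.19435.
RR = 0.51314/0.19435 = 2.64028
AR% = (RR − 1)/RR × 100 = (2.64028 − 1)/2.64028 × 100 = 62.1253%

62.13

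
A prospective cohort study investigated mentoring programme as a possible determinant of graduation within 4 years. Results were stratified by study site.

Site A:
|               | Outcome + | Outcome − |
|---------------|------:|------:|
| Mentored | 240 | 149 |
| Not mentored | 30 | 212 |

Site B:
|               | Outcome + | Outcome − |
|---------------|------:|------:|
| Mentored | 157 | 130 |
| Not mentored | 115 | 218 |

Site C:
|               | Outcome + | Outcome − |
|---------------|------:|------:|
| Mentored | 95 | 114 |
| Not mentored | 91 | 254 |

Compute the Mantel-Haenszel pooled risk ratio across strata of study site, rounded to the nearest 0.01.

RR_MH = Σ(aᵢ·n₀ᵢ/nᵢ) / Σ(cᵢ·n₁ᵢ/nᵢ), with n₁ᵢ = aᵢ+bᵢ (exposed), n₀ᵢ = cᵢ+dᵢ (unexposed), nᵢ = n₁ᵢ+n₀ᵢ.
Stratum 1 (Site A): n₁ = 389, n₀ = 242, n = 631; a·n₀/n = 240·242/631 = 92.0444; c·n₁/n = 30·389/631 = 18.4945
Stratum 2 (Site B): n₁ = 287, n₀ = 333, n = 620; a·n₀/n = 157·333/620 = 84.3242; c·n₁/n = 115·287/620 = 53.2339
Stratum 3 (Site C): n₁ = 209, n₀ = 345, n = 554; a·n₀/n = 95·345/554 = 59.1606; c·n₁/n = 91·209/554 = 34.3303
RR_MH = (92.0444 + 84.3242 + 59.1606) / (18.4945 + 53.2339 + 34.3303) = 235.5292 / 106.0586 = 2.22075

2.22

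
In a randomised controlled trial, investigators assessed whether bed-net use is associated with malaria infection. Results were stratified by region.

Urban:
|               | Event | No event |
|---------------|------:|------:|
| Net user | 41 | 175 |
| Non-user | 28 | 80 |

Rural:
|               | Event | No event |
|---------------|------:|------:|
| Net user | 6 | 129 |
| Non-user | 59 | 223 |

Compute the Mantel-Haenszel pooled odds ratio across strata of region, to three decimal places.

OR_MH = Σ(aᵢdᵢ/nᵢ) / Σ(bᵢcᵢ/nᵢ), where nᵢ is the stratum total.
Stratum 1 (Urban): n = 324; a·d/n = 41·80/324 = 10.1235; b·c/n = 175·28/324 = 15.1235
Stratum 2 (Rural): n = 417; a·d/n = 6·223/417 = 3.2086; b·c/n = 129·59/417 = 18.2518
OR_MH = (10.1235 + 3.2086) / (15.1235 + 18.2518) = 13.3321 / 33.3753 = 0.39946

0.399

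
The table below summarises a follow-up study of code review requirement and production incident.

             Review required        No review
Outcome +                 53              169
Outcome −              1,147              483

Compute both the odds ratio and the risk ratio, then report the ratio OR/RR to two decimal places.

Reading the table with exposure as columns: a = 53 (Review required, case), b = 1147 (Review required, non-case), c = 169 (No review, case), d = 483.
OR = (53·483)/(1147·169) = 25599/193843 = 0.13206
Risk in exposed = 53/1200 = 0.04417; risk in unexposed = 169/652 = 0.25920; RR = 0.17039
OR/RR = 0.13206 / 0.17039 = 0.77503
The outcome is not rare, so the OR lies further from 1 than the RR.

0.78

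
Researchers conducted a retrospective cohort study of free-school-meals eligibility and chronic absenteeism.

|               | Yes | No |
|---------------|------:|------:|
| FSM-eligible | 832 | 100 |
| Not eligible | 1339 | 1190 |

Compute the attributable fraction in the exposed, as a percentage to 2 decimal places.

40.69

Cells: a = 832, b = 100, c = 1339, d = 1190.
Risk in exposed = 832/932 = 0.89270; risk in unexposed = 1339/2529 = 0.52946.
RR = 0.89270/0.52946 = 1.68607
AR% = (RR − 1)/RR × 100 = (1.68607 − 1)/1.68607 × 100 = 40.6905%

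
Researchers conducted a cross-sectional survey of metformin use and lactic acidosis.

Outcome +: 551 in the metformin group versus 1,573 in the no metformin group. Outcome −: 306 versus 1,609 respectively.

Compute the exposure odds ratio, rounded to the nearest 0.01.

1.84

From the description: a = 551, b = 306, c = 1573, d = 1609.
OR = (a·d)/(b·c) = (551 × 1609) / (306 × 1573) = 886559 / 481338 = 1.84186
The odds of lactic acidosis are about 1.84 times as high in the metformin group.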